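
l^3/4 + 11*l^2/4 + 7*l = l*(l/4 + 1)*(l + 7)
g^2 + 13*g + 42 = (g + 6)*(g + 7)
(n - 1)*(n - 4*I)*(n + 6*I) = n^3 - n^2 + 2*I*n^2 + 24*n - 2*I*n - 24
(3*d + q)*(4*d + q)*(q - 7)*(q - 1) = 12*d^2*q^2 - 96*d^2*q + 84*d^2 + 7*d*q^3 - 56*d*q^2 + 49*d*q + q^4 - 8*q^3 + 7*q^2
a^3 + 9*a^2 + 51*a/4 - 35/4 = (a - 1/2)*(a + 5/2)*(a + 7)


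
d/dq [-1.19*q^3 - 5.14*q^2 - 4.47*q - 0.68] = -3.57*q^2 - 10.28*q - 4.47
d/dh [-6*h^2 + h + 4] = 1 - 12*h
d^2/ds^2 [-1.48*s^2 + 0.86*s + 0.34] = -2.96000000000000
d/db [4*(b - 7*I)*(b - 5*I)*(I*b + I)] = 12*I*b^2 + 8*b*(12 + I) + 48 - 140*I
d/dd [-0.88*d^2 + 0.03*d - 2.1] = 0.03 - 1.76*d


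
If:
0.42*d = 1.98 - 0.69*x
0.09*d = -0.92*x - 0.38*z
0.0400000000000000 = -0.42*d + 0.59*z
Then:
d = 13.36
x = -5.26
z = 9.58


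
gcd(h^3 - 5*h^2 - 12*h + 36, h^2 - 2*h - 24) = h - 6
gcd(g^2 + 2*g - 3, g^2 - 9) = g + 3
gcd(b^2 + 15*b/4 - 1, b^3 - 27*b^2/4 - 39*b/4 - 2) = 1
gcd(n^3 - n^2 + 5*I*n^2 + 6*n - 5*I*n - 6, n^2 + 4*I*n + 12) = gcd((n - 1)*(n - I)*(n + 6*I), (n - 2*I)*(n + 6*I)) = n + 6*I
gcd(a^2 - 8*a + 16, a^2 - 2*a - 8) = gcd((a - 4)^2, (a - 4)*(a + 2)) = a - 4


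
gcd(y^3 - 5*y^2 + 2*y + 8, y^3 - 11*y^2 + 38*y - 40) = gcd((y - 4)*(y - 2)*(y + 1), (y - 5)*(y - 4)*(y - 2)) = y^2 - 6*y + 8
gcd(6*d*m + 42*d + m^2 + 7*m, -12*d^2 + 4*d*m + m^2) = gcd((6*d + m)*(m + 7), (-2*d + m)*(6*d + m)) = 6*d + m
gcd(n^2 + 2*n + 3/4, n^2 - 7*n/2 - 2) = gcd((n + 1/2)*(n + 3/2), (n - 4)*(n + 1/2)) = n + 1/2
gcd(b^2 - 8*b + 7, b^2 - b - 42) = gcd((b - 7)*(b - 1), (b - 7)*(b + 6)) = b - 7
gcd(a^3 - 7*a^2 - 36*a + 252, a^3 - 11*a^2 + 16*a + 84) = a^2 - 13*a + 42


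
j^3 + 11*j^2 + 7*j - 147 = (j - 3)*(j + 7)^2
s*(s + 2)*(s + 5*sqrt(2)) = s^3 + 2*s^2 + 5*sqrt(2)*s^2 + 10*sqrt(2)*s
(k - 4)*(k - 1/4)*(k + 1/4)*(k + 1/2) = k^4 - 7*k^3/2 - 33*k^2/16 + 7*k/32 + 1/8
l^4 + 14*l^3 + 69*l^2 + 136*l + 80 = (l + 1)*(l + 4)^2*(l + 5)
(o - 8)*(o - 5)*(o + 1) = o^3 - 12*o^2 + 27*o + 40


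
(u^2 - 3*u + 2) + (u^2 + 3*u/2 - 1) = 2*u^2 - 3*u/2 + 1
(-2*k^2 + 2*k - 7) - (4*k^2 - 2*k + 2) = -6*k^2 + 4*k - 9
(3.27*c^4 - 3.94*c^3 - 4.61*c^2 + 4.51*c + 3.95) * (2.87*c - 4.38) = 9.3849*c^5 - 25.6304*c^4 + 4.0265*c^3 + 33.1355*c^2 - 8.4173*c - 17.301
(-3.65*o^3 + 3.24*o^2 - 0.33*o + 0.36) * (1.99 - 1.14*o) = 4.161*o^4 - 10.9571*o^3 + 6.8238*o^2 - 1.0671*o + 0.7164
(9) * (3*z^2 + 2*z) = 27*z^2 + 18*z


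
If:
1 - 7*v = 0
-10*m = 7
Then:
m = -7/10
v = 1/7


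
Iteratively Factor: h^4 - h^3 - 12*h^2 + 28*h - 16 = (h - 2)*(h^3 + h^2 - 10*h + 8) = (h - 2)*(h + 4)*(h^2 - 3*h + 2) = (h - 2)^2*(h + 4)*(h - 1)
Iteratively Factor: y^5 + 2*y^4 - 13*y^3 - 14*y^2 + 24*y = (y + 2)*(y^4 - 13*y^2 + 12*y) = (y + 2)*(y + 4)*(y^3 - 4*y^2 + 3*y) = y*(y + 2)*(y + 4)*(y^2 - 4*y + 3) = y*(y - 3)*(y + 2)*(y + 4)*(y - 1)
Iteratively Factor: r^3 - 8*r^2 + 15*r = (r - 5)*(r^2 - 3*r) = (r - 5)*(r - 3)*(r)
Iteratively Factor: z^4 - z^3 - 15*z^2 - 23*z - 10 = (z + 1)*(z^3 - 2*z^2 - 13*z - 10) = (z - 5)*(z + 1)*(z^2 + 3*z + 2) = (z - 5)*(z + 1)^2*(z + 2)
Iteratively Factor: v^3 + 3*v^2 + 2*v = (v)*(v^2 + 3*v + 2) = v*(v + 1)*(v + 2)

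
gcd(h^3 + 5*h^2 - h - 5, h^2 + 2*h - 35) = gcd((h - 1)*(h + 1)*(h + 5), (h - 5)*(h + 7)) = 1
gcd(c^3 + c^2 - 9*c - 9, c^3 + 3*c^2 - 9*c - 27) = c^2 - 9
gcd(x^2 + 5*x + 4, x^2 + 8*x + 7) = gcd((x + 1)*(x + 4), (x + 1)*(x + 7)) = x + 1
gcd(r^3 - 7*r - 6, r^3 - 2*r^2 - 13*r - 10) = r^2 + 3*r + 2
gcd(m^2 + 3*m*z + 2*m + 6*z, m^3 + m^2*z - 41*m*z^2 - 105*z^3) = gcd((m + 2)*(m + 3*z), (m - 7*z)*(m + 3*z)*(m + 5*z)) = m + 3*z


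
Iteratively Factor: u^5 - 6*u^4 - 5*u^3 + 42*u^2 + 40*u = (u - 5)*(u^4 - u^3 - 10*u^2 - 8*u) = u*(u - 5)*(u^3 - u^2 - 10*u - 8) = u*(u - 5)*(u + 1)*(u^2 - 2*u - 8) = u*(u - 5)*(u - 4)*(u + 1)*(u + 2)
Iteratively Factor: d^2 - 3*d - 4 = (d + 1)*(d - 4)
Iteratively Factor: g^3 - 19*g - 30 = (g + 3)*(g^2 - 3*g - 10) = (g + 2)*(g + 3)*(g - 5)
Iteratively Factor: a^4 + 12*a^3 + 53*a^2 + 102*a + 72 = (a + 3)*(a^3 + 9*a^2 + 26*a + 24) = (a + 2)*(a + 3)*(a^2 + 7*a + 12) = (a + 2)*(a + 3)^2*(a + 4)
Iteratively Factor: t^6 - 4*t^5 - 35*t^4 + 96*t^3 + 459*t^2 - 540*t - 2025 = (t + 3)*(t^5 - 7*t^4 - 14*t^3 + 138*t^2 + 45*t - 675) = (t - 5)*(t + 3)*(t^4 - 2*t^3 - 24*t^2 + 18*t + 135) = (t - 5)*(t + 3)^2*(t^3 - 5*t^2 - 9*t + 45) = (t - 5)*(t - 3)*(t + 3)^2*(t^2 - 2*t - 15) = (t - 5)*(t - 3)*(t + 3)^3*(t - 5)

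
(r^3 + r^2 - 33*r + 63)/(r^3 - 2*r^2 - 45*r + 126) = (r - 3)/(r - 6)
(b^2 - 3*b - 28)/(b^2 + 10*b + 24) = (b - 7)/(b + 6)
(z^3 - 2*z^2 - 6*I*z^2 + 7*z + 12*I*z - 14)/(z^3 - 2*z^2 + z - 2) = (z - 7*I)/(z - I)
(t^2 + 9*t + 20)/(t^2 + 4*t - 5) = (t + 4)/(t - 1)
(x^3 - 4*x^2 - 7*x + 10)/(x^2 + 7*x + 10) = (x^2 - 6*x + 5)/(x + 5)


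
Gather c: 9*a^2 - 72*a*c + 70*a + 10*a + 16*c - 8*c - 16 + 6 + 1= 9*a^2 + 80*a + c*(8 - 72*a) - 9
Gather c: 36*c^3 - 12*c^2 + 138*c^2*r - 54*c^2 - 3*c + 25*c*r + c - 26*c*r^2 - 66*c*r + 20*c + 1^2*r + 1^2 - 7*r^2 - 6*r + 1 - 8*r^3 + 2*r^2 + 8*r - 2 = 36*c^3 + c^2*(138*r - 66) + c*(-26*r^2 - 41*r + 18) - 8*r^3 - 5*r^2 + 3*r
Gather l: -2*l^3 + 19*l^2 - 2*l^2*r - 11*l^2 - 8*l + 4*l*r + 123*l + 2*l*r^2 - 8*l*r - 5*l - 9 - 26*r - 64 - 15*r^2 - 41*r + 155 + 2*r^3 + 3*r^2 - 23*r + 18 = -2*l^3 + l^2*(8 - 2*r) + l*(2*r^2 - 4*r + 110) + 2*r^3 - 12*r^2 - 90*r + 100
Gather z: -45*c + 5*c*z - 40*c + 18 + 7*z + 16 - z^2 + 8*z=-85*c - z^2 + z*(5*c + 15) + 34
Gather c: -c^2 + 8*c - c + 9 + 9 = -c^2 + 7*c + 18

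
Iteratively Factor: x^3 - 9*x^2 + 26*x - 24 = (x - 3)*(x^2 - 6*x + 8) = (x - 3)*(x - 2)*(x - 4)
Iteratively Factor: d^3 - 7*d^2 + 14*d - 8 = (d - 1)*(d^2 - 6*d + 8) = (d - 2)*(d - 1)*(d - 4)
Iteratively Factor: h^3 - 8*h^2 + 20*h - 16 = (h - 4)*(h^2 - 4*h + 4) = (h - 4)*(h - 2)*(h - 2)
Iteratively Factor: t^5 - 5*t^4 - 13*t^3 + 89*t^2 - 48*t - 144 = (t - 3)*(t^4 - 2*t^3 - 19*t^2 + 32*t + 48) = (t - 3)*(t + 1)*(t^3 - 3*t^2 - 16*t + 48) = (t - 4)*(t - 3)*(t + 1)*(t^2 + t - 12) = (t - 4)*(t - 3)^2*(t + 1)*(t + 4)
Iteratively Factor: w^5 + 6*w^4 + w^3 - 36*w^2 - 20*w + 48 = (w - 1)*(w^4 + 7*w^3 + 8*w^2 - 28*w - 48) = (w - 2)*(w - 1)*(w^3 + 9*w^2 + 26*w + 24) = (w - 2)*(w - 1)*(w + 3)*(w^2 + 6*w + 8) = (w - 2)*(w - 1)*(w + 2)*(w + 3)*(w + 4)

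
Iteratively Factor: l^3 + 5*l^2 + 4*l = (l + 4)*(l^2 + l) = (l + 1)*(l + 4)*(l)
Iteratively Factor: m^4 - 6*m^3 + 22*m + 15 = (m + 1)*(m^3 - 7*m^2 + 7*m + 15) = (m - 3)*(m + 1)*(m^2 - 4*m - 5) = (m - 5)*(m - 3)*(m + 1)*(m + 1)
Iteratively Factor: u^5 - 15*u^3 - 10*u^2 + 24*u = (u + 3)*(u^4 - 3*u^3 - 6*u^2 + 8*u) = (u + 2)*(u + 3)*(u^3 - 5*u^2 + 4*u) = u*(u + 2)*(u + 3)*(u^2 - 5*u + 4) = u*(u - 1)*(u + 2)*(u + 3)*(u - 4)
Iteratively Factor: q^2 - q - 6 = (q - 3)*(q + 2)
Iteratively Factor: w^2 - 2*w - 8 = (w - 4)*(w + 2)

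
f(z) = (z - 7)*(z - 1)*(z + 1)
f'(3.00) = -16.00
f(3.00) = -32.00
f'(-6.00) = 191.00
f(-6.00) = -455.00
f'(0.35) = -5.53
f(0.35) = 5.84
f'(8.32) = 90.19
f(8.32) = 90.05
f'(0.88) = -11.00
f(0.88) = 1.38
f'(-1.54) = 27.67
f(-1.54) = -11.71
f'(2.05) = -17.09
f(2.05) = -15.85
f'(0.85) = -10.73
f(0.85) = 1.71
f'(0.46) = -6.81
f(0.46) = 5.16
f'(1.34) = -14.37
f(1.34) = -4.50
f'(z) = (z - 7)*(z - 1) + (z - 7)*(z + 1) + (z - 1)*(z + 1)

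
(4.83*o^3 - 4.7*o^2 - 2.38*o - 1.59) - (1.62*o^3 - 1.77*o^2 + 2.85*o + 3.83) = 3.21*o^3 - 2.93*o^2 - 5.23*o - 5.42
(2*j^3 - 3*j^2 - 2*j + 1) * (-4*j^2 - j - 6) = -8*j^5 + 10*j^4 - j^3 + 16*j^2 + 11*j - 6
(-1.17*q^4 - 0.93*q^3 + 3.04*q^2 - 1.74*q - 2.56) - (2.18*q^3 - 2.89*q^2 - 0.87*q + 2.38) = -1.17*q^4 - 3.11*q^3 + 5.93*q^2 - 0.87*q - 4.94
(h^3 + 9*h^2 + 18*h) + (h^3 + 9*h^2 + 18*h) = 2*h^3 + 18*h^2 + 36*h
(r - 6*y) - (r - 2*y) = -4*y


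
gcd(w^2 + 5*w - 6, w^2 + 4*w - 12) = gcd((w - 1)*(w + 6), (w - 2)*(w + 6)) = w + 6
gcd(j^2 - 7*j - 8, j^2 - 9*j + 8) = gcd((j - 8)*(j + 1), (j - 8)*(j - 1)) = j - 8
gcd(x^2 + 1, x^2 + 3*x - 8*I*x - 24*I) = 1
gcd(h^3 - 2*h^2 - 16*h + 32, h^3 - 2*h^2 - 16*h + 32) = h^3 - 2*h^2 - 16*h + 32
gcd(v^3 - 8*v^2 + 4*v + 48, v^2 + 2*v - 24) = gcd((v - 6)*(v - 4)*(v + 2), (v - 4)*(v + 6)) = v - 4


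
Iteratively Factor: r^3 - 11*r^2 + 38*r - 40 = (r - 5)*(r^2 - 6*r + 8) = (r - 5)*(r - 2)*(r - 4)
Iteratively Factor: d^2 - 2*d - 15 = (d - 5)*(d + 3)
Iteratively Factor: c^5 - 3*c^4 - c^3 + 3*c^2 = (c)*(c^4 - 3*c^3 - c^2 + 3*c) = c^2*(c^3 - 3*c^2 - c + 3) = c^2*(c + 1)*(c^2 - 4*c + 3) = c^2*(c - 1)*(c + 1)*(c - 3)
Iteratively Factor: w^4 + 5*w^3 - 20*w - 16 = (w + 1)*(w^3 + 4*w^2 - 4*w - 16) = (w + 1)*(w + 4)*(w^2 - 4) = (w - 2)*(w + 1)*(w + 4)*(w + 2)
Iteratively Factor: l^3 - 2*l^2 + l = (l - 1)*(l^2 - l) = l*(l - 1)*(l - 1)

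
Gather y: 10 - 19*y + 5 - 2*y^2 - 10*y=-2*y^2 - 29*y + 15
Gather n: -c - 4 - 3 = -c - 7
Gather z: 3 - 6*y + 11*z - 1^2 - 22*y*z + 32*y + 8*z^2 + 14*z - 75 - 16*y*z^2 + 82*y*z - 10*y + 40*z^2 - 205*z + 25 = 16*y + z^2*(48 - 16*y) + z*(60*y - 180) - 48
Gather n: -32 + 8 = -24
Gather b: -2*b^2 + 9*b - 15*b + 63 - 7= -2*b^2 - 6*b + 56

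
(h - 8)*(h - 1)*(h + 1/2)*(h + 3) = h^4 - 11*h^3/2 - 22*h^2 + 29*h/2 + 12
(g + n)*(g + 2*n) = g^2 + 3*g*n + 2*n^2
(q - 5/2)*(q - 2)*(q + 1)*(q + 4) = q^4 + q^3/2 - 27*q^2/2 + 7*q + 20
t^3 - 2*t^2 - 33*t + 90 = (t - 5)*(t - 3)*(t + 6)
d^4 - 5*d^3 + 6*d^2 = d^2*(d - 3)*(d - 2)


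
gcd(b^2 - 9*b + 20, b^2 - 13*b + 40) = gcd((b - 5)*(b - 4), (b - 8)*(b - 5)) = b - 5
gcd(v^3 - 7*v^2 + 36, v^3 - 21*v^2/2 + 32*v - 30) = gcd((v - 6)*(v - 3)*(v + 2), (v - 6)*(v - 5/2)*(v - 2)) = v - 6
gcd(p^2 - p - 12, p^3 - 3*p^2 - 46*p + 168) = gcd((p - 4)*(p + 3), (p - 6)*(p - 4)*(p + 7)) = p - 4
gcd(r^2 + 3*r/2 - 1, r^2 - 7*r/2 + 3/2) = r - 1/2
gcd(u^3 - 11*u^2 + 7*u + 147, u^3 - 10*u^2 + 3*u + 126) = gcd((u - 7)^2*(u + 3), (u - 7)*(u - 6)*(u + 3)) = u^2 - 4*u - 21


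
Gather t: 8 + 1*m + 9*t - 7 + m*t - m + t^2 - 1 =t^2 + t*(m + 9)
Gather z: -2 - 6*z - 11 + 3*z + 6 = -3*z - 7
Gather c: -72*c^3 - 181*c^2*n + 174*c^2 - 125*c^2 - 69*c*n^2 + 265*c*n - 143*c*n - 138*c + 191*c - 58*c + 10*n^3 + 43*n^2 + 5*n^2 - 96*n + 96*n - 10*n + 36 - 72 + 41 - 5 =-72*c^3 + c^2*(49 - 181*n) + c*(-69*n^2 + 122*n - 5) + 10*n^3 + 48*n^2 - 10*n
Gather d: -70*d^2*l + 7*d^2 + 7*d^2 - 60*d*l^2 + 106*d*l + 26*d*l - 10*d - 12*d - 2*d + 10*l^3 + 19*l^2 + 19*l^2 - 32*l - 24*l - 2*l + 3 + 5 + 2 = d^2*(14 - 70*l) + d*(-60*l^2 + 132*l - 24) + 10*l^3 + 38*l^2 - 58*l + 10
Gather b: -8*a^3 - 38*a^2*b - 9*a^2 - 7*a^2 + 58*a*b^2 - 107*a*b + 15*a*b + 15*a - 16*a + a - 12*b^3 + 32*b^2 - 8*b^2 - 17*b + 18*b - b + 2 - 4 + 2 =-8*a^3 - 16*a^2 - 12*b^3 + b^2*(58*a + 24) + b*(-38*a^2 - 92*a)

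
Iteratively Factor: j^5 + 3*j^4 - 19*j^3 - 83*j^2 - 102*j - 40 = (j + 4)*(j^4 - j^3 - 15*j^2 - 23*j - 10) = (j - 5)*(j + 4)*(j^3 + 4*j^2 + 5*j + 2) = (j - 5)*(j + 1)*(j + 4)*(j^2 + 3*j + 2) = (j - 5)*(j + 1)*(j + 2)*(j + 4)*(j + 1)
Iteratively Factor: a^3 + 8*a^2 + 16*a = (a)*(a^2 + 8*a + 16) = a*(a + 4)*(a + 4)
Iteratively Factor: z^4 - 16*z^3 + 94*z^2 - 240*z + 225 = (z - 3)*(z^3 - 13*z^2 + 55*z - 75) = (z - 3)^2*(z^2 - 10*z + 25) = (z - 5)*(z - 3)^2*(z - 5)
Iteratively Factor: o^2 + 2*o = (o)*(o + 2)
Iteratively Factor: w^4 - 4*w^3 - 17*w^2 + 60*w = (w - 5)*(w^3 + w^2 - 12*w) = (w - 5)*(w + 4)*(w^2 - 3*w) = (w - 5)*(w - 3)*(w + 4)*(w)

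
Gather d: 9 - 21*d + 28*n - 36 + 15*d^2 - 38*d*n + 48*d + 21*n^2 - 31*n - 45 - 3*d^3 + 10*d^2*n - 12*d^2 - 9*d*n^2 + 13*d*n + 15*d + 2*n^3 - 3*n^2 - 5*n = -3*d^3 + d^2*(10*n + 3) + d*(-9*n^2 - 25*n + 42) + 2*n^3 + 18*n^2 - 8*n - 72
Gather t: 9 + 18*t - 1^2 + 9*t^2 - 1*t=9*t^2 + 17*t + 8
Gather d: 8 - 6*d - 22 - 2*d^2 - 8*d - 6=-2*d^2 - 14*d - 20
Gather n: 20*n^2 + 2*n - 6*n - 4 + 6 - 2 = 20*n^2 - 4*n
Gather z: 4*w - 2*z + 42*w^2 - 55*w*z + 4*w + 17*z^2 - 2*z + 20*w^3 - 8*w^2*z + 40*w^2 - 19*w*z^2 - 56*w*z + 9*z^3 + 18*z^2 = 20*w^3 + 82*w^2 + 8*w + 9*z^3 + z^2*(35 - 19*w) + z*(-8*w^2 - 111*w - 4)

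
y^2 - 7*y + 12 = (y - 4)*(y - 3)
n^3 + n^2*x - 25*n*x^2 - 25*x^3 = (n - 5*x)*(n + x)*(n + 5*x)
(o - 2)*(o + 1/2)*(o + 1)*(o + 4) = o^4 + 7*o^3/2 - 9*o^2/2 - 11*o - 4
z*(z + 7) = z^2 + 7*z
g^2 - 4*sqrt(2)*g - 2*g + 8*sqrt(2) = (g - 2)*(g - 4*sqrt(2))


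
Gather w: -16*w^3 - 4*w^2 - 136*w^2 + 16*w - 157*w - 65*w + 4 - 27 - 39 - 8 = -16*w^3 - 140*w^2 - 206*w - 70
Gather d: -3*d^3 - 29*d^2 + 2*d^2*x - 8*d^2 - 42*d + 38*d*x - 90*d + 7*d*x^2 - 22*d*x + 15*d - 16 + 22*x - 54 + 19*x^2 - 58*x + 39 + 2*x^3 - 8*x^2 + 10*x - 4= -3*d^3 + d^2*(2*x - 37) + d*(7*x^2 + 16*x - 117) + 2*x^3 + 11*x^2 - 26*x - 35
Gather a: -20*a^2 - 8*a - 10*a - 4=-20*a^2 - 18*a - 4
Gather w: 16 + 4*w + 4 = 4*w + 20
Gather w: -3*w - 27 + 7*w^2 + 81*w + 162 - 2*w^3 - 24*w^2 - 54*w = -2*w^3 - 17*w^2 + 24*w + 135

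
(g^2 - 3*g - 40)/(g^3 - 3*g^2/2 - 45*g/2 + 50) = 2*(g - 8)/(2*g^2 - 13*g + 20)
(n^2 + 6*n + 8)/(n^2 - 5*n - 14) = (n + 4)/(n - 7)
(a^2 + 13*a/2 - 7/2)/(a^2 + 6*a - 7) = (a - 1/2)/(a - 1)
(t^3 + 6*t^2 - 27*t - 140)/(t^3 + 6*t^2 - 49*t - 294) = (t^2 - t - 20)/(t^2 - t - 42)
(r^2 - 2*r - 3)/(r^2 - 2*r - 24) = (-r^2 + 2*r + 3)/(-r^2 + 2*r + 24)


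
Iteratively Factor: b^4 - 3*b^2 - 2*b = (b)*(b^3 - 3*b - 2) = b*(b + 1)*(b^2 - b - 2) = b*(b - 2)*(b + 1)*(b + 1)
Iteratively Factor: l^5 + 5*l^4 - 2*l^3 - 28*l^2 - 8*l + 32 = (l + 4)*(l^4 + l^3 - 6*l^2 - 4*l + 8) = (l + 2)*(l + 4)*(l^3 - l^2 - 4*l + 4) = (l + 2)^2*(l + 4)*(l^2 - 3*l + 2) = (l - 1)*(l + 2)^2*(l + 4)*(l - 2)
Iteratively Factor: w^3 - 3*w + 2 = (w + 2)*(w^2 - 2*w + 1) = (w - 1)*(w + 2)*(w - 1)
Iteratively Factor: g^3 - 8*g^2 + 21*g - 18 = (g - 2)*(g^2 - 6*g + 9) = (g - 3)*(g - 2)*(g - 3)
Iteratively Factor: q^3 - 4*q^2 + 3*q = (q - 1)*(q^2 - 3*q) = q*(q - 1)*(q - 3)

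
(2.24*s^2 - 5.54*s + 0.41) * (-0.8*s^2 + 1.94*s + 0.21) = -1.792*s^4 + 8.7776*s^3 - 10.6052*s^2 - 0.368*s + 0.0861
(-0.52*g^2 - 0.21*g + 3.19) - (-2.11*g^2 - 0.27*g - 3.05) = 1.59*g^2 + 0.06*g + 6.24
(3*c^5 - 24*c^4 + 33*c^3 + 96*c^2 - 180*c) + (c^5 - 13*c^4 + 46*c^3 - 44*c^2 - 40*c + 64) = 4*c^5 - 37*c^4 + 79*c^3 + 52*c^2 - 220*c + 64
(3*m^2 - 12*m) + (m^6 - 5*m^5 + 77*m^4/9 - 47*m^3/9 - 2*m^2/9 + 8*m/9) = m^6 - 5*m^5 + 77*m^4/9 - 47*m^3/9 + 25*m^2/9 - 100*m/9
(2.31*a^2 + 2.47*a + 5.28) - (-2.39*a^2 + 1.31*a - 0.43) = 4.7*a^2 + 1.16*a + 5.71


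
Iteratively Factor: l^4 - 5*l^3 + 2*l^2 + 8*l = (l - 4)*(l^3 - l^2 - 2*l) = (l - 4)*(l - 2)*(l^2 + l) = (l - 4)*(l - 2)*(l + 1)*(l)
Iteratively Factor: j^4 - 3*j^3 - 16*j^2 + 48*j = (j - 4)*(j^3 + j^2 - 12*j) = (j - 4)*(j - 3)*(j^2 + 4*j) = (j - 4)*(j - 3)*(j + 4)*(j)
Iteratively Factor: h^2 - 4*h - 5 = (h + 1)*(h - 5)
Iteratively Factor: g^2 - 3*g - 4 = (g - 4)*(g + 1)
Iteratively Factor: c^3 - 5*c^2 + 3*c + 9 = (c - 3)*(c^2 - 2*c - 3) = (c - 3)*(c + 1)*(c - 3)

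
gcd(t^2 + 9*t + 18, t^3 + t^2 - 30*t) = t + 6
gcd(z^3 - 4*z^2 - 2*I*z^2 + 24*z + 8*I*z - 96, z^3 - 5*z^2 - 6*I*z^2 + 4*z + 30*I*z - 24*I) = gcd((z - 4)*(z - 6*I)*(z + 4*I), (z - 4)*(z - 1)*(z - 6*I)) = z^2 + z*(-4 - 6*I) + 24*I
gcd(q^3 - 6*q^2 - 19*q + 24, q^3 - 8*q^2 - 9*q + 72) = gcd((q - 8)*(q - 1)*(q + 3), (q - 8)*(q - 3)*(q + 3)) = q^2 - 5*q - 24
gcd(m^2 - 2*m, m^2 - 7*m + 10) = m - 2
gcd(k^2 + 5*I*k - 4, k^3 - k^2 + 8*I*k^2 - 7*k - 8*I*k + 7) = k + I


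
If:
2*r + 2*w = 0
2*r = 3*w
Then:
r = 0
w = 0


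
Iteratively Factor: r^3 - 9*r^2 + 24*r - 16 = (r - 1)*(r^2 - 8*r + 16) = (r - 4)*(r - 1)*(r - 4)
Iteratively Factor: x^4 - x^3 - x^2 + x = (x + 1)*(x^3 - 2*x^2 + x) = (x - 1)*(x + 1)*(x^2 - x) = (x - 1)^2*(x + 1)*(x)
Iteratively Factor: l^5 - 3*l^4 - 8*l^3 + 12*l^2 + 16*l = (l + 1)*(l^4 - 4*l^3 - 4*l^2 + 16*l) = (l - 2)*(l + 1)*(l^3 - 2*l^2 - 8*l) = (l - 2)*(l + 1)*(l + 2)*(l^2 - 4*l) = (l - 4)*(l - 2)*(l + 1)*(l + 2)*(l)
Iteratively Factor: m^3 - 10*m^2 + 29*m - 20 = (m - 4)*(m^2 - 6*m + 5) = (m - 5)*(m - 4)*(m - 1)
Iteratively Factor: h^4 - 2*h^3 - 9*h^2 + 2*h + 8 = (h + 2)*(h^3 - 4*h^2 - h + 4) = (h + 1)*(h + 2)*(h^2 - 5*h + 4) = (h - 1)*(h + 1)*(h + 2)*(h - 4)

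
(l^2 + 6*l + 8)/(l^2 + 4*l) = (l + 2)/l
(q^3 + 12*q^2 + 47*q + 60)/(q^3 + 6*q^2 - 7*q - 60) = (q + 3)/(q - 3)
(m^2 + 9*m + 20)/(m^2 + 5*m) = (m + 4)/m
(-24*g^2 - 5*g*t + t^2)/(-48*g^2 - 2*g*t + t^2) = (3*g + t)/(6*g + t)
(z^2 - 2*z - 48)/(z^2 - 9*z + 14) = (z^2 - 2*z - 48)/(z^2 - 9*z + 14)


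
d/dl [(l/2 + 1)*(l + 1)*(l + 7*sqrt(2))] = 3*l^2/2 + 3*l + 7*sqrt(2)*l + 1 + 21*sqrt(2)/2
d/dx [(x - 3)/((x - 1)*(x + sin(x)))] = ((3 - x)*(x + sin(x)) - (x - 3)*(x - 1)*(cos(x) + 1) + (x - 1)*(x + sin(x)))/((x - 1)^2*(x + sin(x))^2)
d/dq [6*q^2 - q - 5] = 12*q - 1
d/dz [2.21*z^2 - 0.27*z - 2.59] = 4.42*z - 0.27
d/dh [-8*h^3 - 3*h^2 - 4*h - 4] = -24*h^2 - 6*h - 4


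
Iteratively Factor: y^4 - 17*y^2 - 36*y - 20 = (y + 2)*(y^3 - 2*y^2 - 13*y - 10) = (y + 1)*(y + 2)*(y^2 - 3*y - 10) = (y - 5)*(y + 1)*(y + 2)*(y + 2)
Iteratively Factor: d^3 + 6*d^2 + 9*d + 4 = (d + 4)*(d^2 + 2*d + 1) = (d + 1)*(d + 4)*(d + 1)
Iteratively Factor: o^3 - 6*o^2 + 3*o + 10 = (o - 2)*(o^2 - 4*o - 5) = (o - 5)*(o - 2)*(o + 1)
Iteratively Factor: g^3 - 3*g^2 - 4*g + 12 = (g - 2)*(g^2 - g - 6) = (g - 2)*(g + 2)*(g - 3)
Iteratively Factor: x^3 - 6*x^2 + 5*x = (x)*(x^2 - 6*x + 5) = x*(x - 1)*(x - 5)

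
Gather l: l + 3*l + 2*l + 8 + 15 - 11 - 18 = 6*l - 6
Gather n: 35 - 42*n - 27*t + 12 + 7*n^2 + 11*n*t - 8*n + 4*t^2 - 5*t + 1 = 7*n^2 + n*(11*t - 50) + 4*t^2 - 32*t + 48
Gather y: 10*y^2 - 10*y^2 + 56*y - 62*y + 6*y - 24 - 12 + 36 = 0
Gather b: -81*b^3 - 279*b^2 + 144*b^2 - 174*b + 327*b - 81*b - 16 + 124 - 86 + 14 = -81*b^3 - 135*b^2 + 72*b + 36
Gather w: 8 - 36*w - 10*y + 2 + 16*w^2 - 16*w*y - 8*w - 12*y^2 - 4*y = 16*w^2 + w*(-16*y - 44) - 12*y^2 - 14*y + 10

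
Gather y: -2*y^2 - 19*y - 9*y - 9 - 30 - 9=-2*y^2 - 28*y - 48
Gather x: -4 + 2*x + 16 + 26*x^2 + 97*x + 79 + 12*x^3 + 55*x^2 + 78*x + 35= 12*x^3 + 81*x^2 + 177*x + 126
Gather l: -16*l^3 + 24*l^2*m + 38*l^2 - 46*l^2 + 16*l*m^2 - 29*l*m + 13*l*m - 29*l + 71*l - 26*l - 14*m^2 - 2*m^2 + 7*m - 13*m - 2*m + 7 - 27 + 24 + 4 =-16*l^3 + l^2*(24*m - 8) + l*(16*m^2 - 16*m + 16) - 16*m^2 - 8*m + 8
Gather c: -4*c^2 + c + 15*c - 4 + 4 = -4*c^2 + 16*c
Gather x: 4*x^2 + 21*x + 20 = 4*x^2 + 21*x + 20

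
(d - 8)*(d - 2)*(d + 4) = d^3 - 6*d^2 - 24*d + 64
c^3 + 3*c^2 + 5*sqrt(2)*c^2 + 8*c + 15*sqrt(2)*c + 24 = (c + 3)*(c + sqrt(2))*(c + 4*sqrt(2))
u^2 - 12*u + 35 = (u - 7)*(u - 5)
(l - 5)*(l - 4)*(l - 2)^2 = l^4 - 13*l^3 + 60*l^2 - 116*l + 80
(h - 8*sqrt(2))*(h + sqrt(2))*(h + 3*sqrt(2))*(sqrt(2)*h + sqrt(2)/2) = sqrt(2)*h^4 - 8*h^3 + sqrt(2)*h^3/2 - 58*sqrt(2)*h^2 - 4*h^2 - 96*h - 29*sqrt(2)*h - 48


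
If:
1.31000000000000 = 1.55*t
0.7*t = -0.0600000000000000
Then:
No Solution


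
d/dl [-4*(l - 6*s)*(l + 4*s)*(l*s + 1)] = -12*l^2*s + 16*l*s^2 - 8*l + 96*s^3 + 8*s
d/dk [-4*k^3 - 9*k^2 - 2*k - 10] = -12*k^2 - 18*k - 2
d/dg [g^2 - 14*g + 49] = 2*g - 14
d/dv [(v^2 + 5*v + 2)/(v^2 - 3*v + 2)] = 8*(2 - v^2)/(v^4 - 6*v^3 + 13*v^2 - 12*v + 4)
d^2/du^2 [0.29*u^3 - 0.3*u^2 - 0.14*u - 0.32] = 1.74*u - 0.6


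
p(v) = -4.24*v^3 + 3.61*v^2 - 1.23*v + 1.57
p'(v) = -12.72*v^2 + 7.22*v - 1.23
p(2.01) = -20.75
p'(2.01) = -38.11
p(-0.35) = 2.62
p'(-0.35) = -5.32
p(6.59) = -1063.21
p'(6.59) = -506.06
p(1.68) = -10.41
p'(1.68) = -25.00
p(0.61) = 1.20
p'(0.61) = -1.56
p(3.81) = -185.21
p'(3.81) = -158.37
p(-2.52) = 95.45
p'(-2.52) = -100.20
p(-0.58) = 4.33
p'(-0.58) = -9.70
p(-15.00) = 15142.27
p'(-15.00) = -2971.53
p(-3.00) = 152.23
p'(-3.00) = -137.37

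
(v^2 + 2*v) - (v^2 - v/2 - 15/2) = 5*v/2 + 15/2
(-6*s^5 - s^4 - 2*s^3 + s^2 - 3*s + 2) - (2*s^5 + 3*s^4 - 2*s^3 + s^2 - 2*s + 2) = -8*s^5 - 4*s^4 - s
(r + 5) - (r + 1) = 4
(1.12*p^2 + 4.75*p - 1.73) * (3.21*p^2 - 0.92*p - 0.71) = 3.5952*p^4 + 14.2171*p^3 - 10.7185*p^2 - 1.7809*p + 1.2283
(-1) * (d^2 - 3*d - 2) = -d^2 + 3*d + 2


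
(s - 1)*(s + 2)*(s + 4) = s^3 + 5*s^2 + 2*s - 8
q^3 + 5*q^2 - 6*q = q*(q - 1)*(q + 6)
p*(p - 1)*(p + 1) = p^3 - p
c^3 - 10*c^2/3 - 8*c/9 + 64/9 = (c - 8/3)*(c - 2)*(c + 4/3)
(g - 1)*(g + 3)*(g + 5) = g^3 + 7*g^2 + 7*g - 15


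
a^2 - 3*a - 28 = (a - 7)*(a + 4)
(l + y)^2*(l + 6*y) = l^3 + 8*l^2*y + 13*l*y^2 + 6*y^3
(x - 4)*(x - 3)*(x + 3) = x^3 - 4*x^2 - 9*x + 36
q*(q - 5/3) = q^2 - 5*q/3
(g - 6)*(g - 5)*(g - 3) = g^3 - 14*g^2 + 63*g - 90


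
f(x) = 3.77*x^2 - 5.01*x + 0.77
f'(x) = 7.54*x - 5.01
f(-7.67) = 260.98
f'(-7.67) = -62.84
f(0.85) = -0.76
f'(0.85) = 1.40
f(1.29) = 0.58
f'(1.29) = 4.72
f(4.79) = 63.27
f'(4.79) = 31.11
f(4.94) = 68.02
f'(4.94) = 32.24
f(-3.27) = 57.46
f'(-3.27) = -29.67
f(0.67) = -0.89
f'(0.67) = 0.04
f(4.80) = 63.58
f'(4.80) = 31.18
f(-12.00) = 603.77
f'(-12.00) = -95.49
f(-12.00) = 603.77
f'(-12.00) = -95.49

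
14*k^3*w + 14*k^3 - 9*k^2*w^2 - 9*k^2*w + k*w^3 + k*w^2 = (-7*k + w)*(-2*k + w)*(k*w + k)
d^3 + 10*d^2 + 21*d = d*(d + 3)*(d + 7)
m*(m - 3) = m^2 - 3*m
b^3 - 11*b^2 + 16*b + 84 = (b - 7)*(b - 6)*(b + 2)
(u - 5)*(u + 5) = u^2 - 25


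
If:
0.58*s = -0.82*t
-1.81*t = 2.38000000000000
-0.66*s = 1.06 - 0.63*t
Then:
No Solution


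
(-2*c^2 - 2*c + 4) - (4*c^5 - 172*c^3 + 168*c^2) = -4*c^5 + 172*c^3 - 170*c^2 - 2*c + 4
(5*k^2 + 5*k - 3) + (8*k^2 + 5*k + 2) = 13*k^2 + 10*k - 1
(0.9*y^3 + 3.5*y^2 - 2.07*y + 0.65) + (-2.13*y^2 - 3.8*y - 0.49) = 0.9*y^3 + 1.37*y^2 - 5.87*y + 0.16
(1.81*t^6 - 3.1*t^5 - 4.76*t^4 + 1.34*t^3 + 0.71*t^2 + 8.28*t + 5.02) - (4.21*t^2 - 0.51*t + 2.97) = 1.81*t^6 - 3.1*t^5 - 4.76*t^4 + 1.34*t^3 - 3.5*t^2 + 8.79*t + 2.05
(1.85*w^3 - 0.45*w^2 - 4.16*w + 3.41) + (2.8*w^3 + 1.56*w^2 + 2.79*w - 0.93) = 4.65*w^3 + 1.11*w^2 - 1.37*w + 2.48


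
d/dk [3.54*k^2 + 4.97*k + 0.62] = 7.08*k + 4.97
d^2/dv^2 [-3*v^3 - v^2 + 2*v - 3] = -18*v - 2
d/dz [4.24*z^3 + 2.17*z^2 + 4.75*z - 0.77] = 12.72*z^2 + 4.34*z + 4.75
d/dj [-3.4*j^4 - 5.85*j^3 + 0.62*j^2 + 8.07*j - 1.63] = -13.6*j^3 - 17.55*j^2 + 1.24*j + 8.07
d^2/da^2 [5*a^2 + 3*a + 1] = 10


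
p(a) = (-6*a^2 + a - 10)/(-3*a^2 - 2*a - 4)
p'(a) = (1 - 12*a)/(-3*a^2 - 2*a - 4) + (6*a + 2)*(-6*a^2 + a - 10)/(-3*a^2 - 2*a - 4)^2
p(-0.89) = 3.40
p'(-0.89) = -0.07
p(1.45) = 1.60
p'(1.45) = -0.06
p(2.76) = 1.64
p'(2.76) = 0.05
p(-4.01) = 2.50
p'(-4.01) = 0.14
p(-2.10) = 2.96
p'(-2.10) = 0.40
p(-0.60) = 3.29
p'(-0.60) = -0.76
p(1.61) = 1.60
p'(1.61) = -0.02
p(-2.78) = 2.74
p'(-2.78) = 0.27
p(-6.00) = 2.32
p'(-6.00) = 0.06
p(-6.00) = 2.32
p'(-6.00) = 0.06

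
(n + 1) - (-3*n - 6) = 4*n + 7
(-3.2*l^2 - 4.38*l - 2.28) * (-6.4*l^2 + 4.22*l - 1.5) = 20.48*l^4 + 14.528*l^3 + 0.9084*l^2 - 3.0516*l + 3.42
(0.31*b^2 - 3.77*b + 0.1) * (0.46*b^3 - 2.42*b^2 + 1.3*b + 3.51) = 0.1426*b^5 - 2.4844*b^4 + 9.5724*b^3 - 4.0549*b^2 - 13.1027*b + 0.351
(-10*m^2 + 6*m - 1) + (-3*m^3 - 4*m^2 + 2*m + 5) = -3*m^3 - 14*m^2 + 8*m + 4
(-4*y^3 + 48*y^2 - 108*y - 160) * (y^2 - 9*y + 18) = -4*y^5 + 84*y^4 - 612*y^3 + 1676*y^2 - 504*y - 2880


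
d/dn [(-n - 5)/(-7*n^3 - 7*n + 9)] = (7*n^3 + 7*n - 7*(n + 5)*(3*n^2 + 1) - 9)/(7*n^3 + 7*n - 9)^2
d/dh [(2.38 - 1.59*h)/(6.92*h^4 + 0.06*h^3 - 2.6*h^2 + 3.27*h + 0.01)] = (33.0084*h^4 - 65.6876*h^3 - 4.5624*h^2 + 12.376*h - 7.7985)/(47.8864*h^8 + 0.8304*h^7 - 35.9804*h^6 + 44.9448*h^5 + 7.2908*h^4 - 17.0028*h^3 + 10.6409*h^2 + 0.0654*h + 0.0001)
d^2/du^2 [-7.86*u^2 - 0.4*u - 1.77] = -15.7200000000000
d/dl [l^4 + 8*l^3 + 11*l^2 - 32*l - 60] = 4*l^3 + 24*l^2 + 22*l - 32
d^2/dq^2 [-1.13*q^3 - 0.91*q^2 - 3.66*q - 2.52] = -6.78*q - 1.82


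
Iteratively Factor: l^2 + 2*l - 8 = (l + 4)*(l - 2)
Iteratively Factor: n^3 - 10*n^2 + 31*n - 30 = (n - 3)*(n^2 - 7*n + 10) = (n - 3)*(n - 2)*(n - 5)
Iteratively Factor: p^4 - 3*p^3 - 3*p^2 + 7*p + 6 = (p + 1)*(p^3 - 4*p^2 + p + 6) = (p - 3)*(p + 1)*(p^2 - p - 2) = (p - 3)*(p + 1)^2*(p - 2)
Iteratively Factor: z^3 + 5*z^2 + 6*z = (z + 3)*(z^2 + 2*z) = (z + 2)*(z + 3)*(z)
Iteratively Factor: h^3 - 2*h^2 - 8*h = (h - 4)*(h^2 + 2*h) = h*(h - 4)*(h + 2)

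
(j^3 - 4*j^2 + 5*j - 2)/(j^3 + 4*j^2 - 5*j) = (j^2 - 3*j + 2)/(j*(j + 5))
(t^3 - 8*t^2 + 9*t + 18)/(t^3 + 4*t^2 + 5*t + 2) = (t^2 - 9*t + 18)/(t^2 + 3*t + 2)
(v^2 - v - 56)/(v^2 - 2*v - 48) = (v + 7)/(v + 6)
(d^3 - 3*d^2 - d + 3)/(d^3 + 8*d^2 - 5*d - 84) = (d^2 - 1)/(d^2 + 11*d + 28)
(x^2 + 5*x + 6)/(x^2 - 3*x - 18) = (x + 2)/(x - 6)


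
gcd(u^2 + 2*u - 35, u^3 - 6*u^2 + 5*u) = u - 5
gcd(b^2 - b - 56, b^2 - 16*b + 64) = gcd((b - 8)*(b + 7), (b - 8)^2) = b - 8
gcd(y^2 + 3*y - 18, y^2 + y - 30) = y + 6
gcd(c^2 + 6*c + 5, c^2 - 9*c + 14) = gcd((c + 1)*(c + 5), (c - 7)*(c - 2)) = 1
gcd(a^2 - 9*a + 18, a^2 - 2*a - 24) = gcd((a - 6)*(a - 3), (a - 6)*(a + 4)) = a - 6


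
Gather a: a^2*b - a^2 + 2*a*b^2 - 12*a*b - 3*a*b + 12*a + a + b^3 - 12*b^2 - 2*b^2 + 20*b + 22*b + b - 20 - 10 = a^2*(b - 1) + a*(2*b^2 - 15*b + 13) + b^3 - 14*b^2 + 43*b - 30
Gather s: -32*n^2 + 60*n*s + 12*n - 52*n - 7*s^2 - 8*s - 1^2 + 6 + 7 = -32*n^2 - 40*n - 7*s^2 + s*(60*n - 8) + 12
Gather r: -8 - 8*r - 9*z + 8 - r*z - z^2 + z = r*(-z - 8) - z^2 - 8*z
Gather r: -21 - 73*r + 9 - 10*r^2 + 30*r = -10*r^2 - 43*r - 12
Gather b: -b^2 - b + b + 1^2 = 1 - b^2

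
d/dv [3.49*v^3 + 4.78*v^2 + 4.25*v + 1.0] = 10.47*v^2 + 9.56*v + 4.25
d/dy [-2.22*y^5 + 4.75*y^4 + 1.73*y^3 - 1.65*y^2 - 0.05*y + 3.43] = -11.1*y^4 + 19.0*y^3 + 5.19*y^2 - 3.3*y - 0.05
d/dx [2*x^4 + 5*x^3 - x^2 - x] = 8*x^3 + 15*x^2 - 2*x - 1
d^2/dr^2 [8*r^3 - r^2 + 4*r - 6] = 48*r - 2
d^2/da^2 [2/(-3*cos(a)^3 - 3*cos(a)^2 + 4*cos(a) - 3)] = 2*((7*cos(a) - 24*cos(2*a) - 27*cos(3*a))*(3*cos(a)^3 + 3*cos(a)^2 - 4*cos(a) + 3)/4 - 2*(9*cos(a)^2 + 6*cos(a) - 4)^2*sin(a)^2)/(3*cos(a)^3 + 3*cos(a)^2 - 4*cos(a) + 3)^3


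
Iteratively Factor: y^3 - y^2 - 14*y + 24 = (y - 3)*(y^2 + 2*y - 8) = (y - 3)*(y + 4)*(y - 2)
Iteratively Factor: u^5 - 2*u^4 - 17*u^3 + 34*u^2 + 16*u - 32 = (u + 4)*(u^4 - 6*u^3 + 7*u^2 + 6*u - 8) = (u - 1)*(u + 4)*(u^3 - 5*u^2 + 2*u + 8) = (u - 2)*(u - 1)*(u + 4)*(u^2 - 3*u - 4) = (u - 2)*(u - 1)*(u + 1)*(u + 4)*(u - 4)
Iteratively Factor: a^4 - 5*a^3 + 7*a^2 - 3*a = (a - 1)*(a^3 - 4*a^2 + 3*a) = (a - 3)*(a - 1)*(a^2 - a) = a*(a - 3)*(a - 1)*(a - 1)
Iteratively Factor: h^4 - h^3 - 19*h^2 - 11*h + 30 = (h - 1)*(h^3 - 19*h - 30) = (h - 5)*(h - 1)*(h^2 + 5*h + 6) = (h - 5)*(h - 1)*(h + 2)*(h + 3)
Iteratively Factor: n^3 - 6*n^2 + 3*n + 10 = (n - 2)*(n^2 - 4*n - 5) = (n - 2)*(n + 1)*(n - 5)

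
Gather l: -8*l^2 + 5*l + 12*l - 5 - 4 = -8*l^2 + 17*l - 9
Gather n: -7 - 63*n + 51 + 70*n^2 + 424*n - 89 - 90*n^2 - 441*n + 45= -20*n^2 - 80*n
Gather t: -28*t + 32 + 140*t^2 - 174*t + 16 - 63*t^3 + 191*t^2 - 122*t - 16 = -63*t^3 + 331*t^2 - 324*t + 32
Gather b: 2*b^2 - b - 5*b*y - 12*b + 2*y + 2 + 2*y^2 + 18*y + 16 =2*b^2 + b*(-5*y - 13) + 2*y^2 + 20*y + 18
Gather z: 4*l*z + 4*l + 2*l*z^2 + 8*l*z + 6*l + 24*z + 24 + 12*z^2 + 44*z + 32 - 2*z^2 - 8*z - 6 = 10*l + z^2*(2*l + 10) + z*(12*l + 60) + 50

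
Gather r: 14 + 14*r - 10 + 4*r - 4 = 18*r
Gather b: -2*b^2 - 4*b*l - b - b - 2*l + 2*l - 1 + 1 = -2*b^2 + b*(-4*l - 2)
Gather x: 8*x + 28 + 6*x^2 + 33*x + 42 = 6*x^2 + 41*x + 70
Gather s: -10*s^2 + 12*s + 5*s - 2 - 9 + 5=-10*s^2 + 17*s - 6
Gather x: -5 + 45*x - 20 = 45*x - 25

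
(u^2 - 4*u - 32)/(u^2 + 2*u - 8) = (u - 8)/(u - 2)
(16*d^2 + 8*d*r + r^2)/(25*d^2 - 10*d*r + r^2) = (16*d^2 + 8*d*r + r^2)/(25*d^2 - 10*d*r + r^2)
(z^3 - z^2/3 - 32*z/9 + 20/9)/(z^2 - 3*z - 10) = (9*z^2 - 21*z + 10)/(9*(z - 5))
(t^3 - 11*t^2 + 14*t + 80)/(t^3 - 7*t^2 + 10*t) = (t^2 - 6*t - 16)/(t*(t - 2))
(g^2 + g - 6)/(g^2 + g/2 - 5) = 2*(g + 3)/(2*g + 5)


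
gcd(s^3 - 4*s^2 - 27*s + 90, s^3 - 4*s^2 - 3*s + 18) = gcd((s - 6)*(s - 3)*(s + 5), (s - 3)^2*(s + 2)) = s - 3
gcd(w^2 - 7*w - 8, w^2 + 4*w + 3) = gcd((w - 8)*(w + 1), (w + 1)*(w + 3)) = w + 1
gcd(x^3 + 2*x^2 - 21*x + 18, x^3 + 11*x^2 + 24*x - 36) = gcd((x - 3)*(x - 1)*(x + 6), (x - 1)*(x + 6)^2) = x^2 + 5*x - 6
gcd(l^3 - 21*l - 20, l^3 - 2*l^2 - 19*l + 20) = l^2 - l - 20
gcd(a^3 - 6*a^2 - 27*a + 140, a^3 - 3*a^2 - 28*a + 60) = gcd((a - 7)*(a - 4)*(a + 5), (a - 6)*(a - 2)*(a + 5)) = a + 5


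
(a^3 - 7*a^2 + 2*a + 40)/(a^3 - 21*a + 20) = (a^2 - 3*a - 10)/(a^2 + 4*a - 5)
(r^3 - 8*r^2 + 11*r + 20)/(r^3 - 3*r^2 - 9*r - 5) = (r - 4)/(r + 1)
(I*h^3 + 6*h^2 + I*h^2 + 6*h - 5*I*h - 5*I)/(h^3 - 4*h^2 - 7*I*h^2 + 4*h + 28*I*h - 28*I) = (I*h^3 + h^2*(6 + I) + h*(6 - 5*I) - 5*I)/(h^3 + h^2*(-4 - 7*I) + h*(4 + 28*I) - 28*I)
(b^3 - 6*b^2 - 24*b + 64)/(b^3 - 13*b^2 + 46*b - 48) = (b + 4)/(b - 3)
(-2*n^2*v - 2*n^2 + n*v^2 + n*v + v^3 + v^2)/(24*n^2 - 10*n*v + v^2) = (-2*n^2*v - 2*n^2 + n*v^2 + n*v + v^3 + v^2)/(24*n^2 - 10*n*v + v^2)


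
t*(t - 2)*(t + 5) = t^3 + 3*t^2 - 10*t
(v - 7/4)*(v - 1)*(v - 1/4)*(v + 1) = v^4 - 2*v^3 - 9*v^2/16 + 2*v - 7/16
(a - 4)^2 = a^2 - 8*a + 16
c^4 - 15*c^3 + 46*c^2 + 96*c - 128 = (c - 8)^2*(c - 1)*(c + 2)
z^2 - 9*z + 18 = (z - 6)*(z - 3)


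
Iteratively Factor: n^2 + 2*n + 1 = (n + 1)*(n + 1)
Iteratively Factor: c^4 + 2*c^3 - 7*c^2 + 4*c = (c)*(c^3 + 2*c^2 - 7*c + 4) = c*(c - 1)*(c^2 + 3*c - 4) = c*(c - 1)^2*(c + 4)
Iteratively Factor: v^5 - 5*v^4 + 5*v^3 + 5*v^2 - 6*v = (v - 1)*(v^4 - 4*v^3 + v^2 + 6*v) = (v - 2)*(v - 1)*(v^3 - 2*v^2 - 3*v) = (v - 2)*(v - 1)*(v + 1)*(v^2 - 3*v) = (v - 3)*(v - 2)*(v - 1)*(v + 1)*(v)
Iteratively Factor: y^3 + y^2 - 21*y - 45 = (y - 5)*(y^2 + 6*y + 9) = (y - 5)*(y + 3)*(y + 3)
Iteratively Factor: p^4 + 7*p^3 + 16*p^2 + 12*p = (p + 2)*(p^3 + 5*p^2 + 6*p) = (p + 2)^2*(p^2 + 3*p) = (p + 2)^2*(p + 3)*(p)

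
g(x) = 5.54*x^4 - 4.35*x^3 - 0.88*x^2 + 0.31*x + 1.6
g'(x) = 22.16*x^3 - 13.05*x^2 - 1.76*x + 0.31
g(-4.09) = 1833.48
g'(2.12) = 149.07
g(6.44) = 8334.39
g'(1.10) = 12.08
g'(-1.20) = -54.66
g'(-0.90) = -24.83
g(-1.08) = 13.26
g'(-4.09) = -1726.93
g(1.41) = 9.99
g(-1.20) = 18.97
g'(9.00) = 15082.06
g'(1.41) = 34.00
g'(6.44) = 5366.46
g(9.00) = 33109.90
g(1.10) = 3.20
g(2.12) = 68.76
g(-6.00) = 8087.50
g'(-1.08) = -40.93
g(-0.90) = 7.41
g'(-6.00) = -5245.49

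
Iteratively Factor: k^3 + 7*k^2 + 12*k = (k)*(k^2 + 7*k + 12) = k*(k + 4)*(k + 3)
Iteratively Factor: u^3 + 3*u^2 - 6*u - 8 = (u - 2)*(u^2 + 5*u + 4) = (u - 2)*(u + 1)*(u + 4)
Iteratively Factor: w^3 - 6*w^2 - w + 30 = (w + 2)*(w^2 - 8*w + 15) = (w - 5)*(w + 2)*(w - 3)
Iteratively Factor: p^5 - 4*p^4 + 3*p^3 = (p)*(p^4 - 4*p^3 + 3*p^2) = p*(p - 1)*(p^3 - 3*p^2) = p^2*(p - 1)*(p^2 - 3*p) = p^2*(p - 3)*(p - 1)*(p)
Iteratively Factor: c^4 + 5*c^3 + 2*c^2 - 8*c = (c - 1)*(c^3 + 6*c^2 + 8*c) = (c - 1)*(c + 4)*(c^2 + 2*c) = c*(c - 1)*(c + 4)*(c + 2)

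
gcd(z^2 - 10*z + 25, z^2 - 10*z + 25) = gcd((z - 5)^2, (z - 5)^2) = z^2 - 10*z + 25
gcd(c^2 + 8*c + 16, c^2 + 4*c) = c + 4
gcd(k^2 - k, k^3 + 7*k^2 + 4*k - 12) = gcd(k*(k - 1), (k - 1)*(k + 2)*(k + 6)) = k - 1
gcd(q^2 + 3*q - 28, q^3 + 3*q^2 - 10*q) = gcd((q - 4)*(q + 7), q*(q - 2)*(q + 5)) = 1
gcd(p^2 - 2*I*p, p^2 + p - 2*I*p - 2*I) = p - 2*I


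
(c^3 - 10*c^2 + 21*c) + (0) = c^3 - 10*c^2 + 21*c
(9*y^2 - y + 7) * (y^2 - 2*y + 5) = 9*y^4 - 19*y^3 + 54*y^2 - 19*y + 35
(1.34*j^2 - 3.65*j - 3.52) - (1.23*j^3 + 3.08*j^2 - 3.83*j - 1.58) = -1.23*j^3 - 1.74*j^2 + 0.18*j - 1.94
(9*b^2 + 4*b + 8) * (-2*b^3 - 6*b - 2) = -18*b^5 - 8*b^4 - 70*b^3 - 42*b^2 - 56*b - 16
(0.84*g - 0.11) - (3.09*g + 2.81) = -2.25*g - 2.92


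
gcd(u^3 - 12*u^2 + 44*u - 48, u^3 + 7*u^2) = 1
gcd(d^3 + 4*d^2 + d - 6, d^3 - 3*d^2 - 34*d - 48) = d^2 + 5*d + 6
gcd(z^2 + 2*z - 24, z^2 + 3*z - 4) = 1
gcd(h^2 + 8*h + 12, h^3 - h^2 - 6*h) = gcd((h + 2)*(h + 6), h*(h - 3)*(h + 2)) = h + 2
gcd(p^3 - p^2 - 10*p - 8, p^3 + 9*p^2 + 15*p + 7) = p + 1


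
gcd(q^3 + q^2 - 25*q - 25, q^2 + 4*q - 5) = q + 5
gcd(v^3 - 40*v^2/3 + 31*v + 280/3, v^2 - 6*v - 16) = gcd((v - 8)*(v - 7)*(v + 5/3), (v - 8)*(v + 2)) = v - 8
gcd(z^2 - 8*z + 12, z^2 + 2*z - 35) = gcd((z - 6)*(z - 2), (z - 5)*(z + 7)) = 1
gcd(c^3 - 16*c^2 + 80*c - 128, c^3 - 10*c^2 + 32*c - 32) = c^2 - 8*c + 16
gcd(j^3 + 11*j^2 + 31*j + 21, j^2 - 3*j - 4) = j + 1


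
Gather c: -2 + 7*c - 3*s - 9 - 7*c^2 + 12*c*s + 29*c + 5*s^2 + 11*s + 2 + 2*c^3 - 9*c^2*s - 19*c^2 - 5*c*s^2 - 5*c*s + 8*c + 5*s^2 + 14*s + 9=2*c^3 + c^2*(-9*s - 26) + c*(-5*s^2 + 7*s + 44) + 10*s^2 + 22*s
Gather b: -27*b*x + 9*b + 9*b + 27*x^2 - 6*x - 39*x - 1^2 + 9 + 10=b*(18 - 27*x) + 27*x^2 - 45*x + 18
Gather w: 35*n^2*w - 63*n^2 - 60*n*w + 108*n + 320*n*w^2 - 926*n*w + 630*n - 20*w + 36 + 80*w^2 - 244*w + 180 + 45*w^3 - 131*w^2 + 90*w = -63*n^2 + 738*n + 45*w^3 + w^2*(320*n - 51) + w*(35*n^2 - 986*n - 174) + 216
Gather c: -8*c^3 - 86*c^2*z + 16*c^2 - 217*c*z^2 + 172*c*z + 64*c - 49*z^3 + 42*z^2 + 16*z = -8*c^3 + c^2*(16 - 86*z) + c*(-217*z^2 + 172*z + 64) - 49*z^3 + 42*z^2 + 16*z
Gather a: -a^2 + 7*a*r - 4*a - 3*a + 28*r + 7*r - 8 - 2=-a^2 + a*(7*r - 7) + 35*r - 10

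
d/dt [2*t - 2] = 2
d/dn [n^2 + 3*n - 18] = 2*n + 3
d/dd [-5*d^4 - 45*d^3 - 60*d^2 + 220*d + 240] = -20*d^3 - 135*d^2 - 120*d + 220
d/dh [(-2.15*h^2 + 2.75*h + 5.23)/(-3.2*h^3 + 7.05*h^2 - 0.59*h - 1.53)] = (-6.88*h^4 + 17.6*h^3 + 32.089*h^2 - 67.164*h - 1.1218)/(10.24*h^6 - 45.12*h^5 + 53.4785*h^4 + 1.473*h^3 - 21.2249*h^2 + 1.8054*h + 2.3409)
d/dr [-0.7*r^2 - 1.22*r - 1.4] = -1.4*r - 1.22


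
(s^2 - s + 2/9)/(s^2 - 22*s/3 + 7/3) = (s - 2/3)/(s - 7)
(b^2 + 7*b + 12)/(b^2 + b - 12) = (b + 3)/(b - 3)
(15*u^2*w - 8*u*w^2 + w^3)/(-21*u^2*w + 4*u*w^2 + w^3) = (-5*u + w)/(7*u + w)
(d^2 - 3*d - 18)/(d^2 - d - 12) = (d - 6)/(d - 4)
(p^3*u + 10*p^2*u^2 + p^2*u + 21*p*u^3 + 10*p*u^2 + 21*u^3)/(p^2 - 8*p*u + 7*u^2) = u*(p^3 + 10*p^2*u + p^2 + 21*p*u^2 + 10*p*u + 21*u^2)/(p^2 - 8*p*u + 7*u^2)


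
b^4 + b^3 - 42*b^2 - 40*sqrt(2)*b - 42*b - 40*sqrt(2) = (b + 1)*(b - 5*sqrt(2))*(b + sqrt(2))*(b + 4*sqrt(2))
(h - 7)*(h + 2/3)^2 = h^3 - 17*h^2/3 - 80*h/9 - 28/9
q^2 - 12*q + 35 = (q - 7)*(q - 5)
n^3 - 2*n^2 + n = n*(n - 1)^2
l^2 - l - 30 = (l - 6)*(l + 5)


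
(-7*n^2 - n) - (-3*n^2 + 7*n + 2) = -4*n^2 - 8*n - 2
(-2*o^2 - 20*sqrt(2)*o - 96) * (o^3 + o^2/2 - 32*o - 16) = -2*o^5 - 20*sqrt(2)*o^4 - o^4 - 32*o^3 - 10*sqrt(2)*o^3 - 16*o^2 + 640*sqrt(2)*o^2 + 320*sqrt(2)*o + 3072*o + 1536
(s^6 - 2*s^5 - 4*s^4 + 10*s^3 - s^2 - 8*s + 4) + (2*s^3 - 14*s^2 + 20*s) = s^6 - 2*s^5 - 4*s^4 + 12*s^3 - 15*s^2 + 12*s + 4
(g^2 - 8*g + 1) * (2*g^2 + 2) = 2*g^4 - 16*g^3 + 4*g^2 - 16*g + 2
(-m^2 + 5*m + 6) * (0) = 0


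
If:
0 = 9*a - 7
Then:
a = 7/9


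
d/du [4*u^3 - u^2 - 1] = 2*u*(6*u - 1)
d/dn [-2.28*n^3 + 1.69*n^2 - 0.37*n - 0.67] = -6.84*n^2 + 3.38*n - 0.37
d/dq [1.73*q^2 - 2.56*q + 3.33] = 3.46*q - 2.56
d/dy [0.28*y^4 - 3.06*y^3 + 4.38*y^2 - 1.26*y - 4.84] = 1.12*y^3 - 9.18*y^2 + 8.76*y - 1.26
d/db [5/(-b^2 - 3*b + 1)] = 5*(2*b + 3)/(b^2 + 3*b - 1)^2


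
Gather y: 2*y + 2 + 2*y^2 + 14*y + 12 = 2*y^2 + 16*y + 14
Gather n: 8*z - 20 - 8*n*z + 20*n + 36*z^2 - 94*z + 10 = n*(20 - 8*z) + 36*z^2 - 86*z - 10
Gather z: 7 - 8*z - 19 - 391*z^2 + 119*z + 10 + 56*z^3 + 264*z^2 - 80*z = 56*z^3 - 127*z^2 + 31*z - 2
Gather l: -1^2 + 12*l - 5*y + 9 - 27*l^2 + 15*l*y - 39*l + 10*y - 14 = -27*l^2 + l*(15*y - 27) + 5*y - 6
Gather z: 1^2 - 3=-2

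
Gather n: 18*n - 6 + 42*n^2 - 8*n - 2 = 42*n^2 + 10*n - 8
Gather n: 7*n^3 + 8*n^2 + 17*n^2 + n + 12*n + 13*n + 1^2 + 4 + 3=7*n^3 + 25*n^2 + 26*n + 8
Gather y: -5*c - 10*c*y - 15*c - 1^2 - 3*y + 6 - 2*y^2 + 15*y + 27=-20*c - 2*y^2 + y*(12 - 10*c) + 32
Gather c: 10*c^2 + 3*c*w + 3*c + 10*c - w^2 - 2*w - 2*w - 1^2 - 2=10*c^2 + c*(3*w + 13) - w^2 - 4*w - 3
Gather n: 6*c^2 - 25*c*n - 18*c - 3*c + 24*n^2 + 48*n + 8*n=6*c^2 - 21*c + 24*n^2 + n*(56 - 25*c)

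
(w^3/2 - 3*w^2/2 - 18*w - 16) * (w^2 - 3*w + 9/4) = w^5/2 - 3*w^4 - 99*w^3/8 + 277*w^2/8 + 15*w/2 - 36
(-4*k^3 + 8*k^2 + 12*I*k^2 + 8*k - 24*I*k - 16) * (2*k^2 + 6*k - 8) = -8*k^5 - 8*k^4 + 24*I*k^4 + 96*k^3 + 24*I*k^3 - 48*k^2 - 240*I*k^2 - 160*k + 192*I*k + 128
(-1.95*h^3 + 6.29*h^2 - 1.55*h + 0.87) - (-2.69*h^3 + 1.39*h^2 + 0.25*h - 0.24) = 0.74*h^3 + 4.9*h^2 - 1.8*h + 1.11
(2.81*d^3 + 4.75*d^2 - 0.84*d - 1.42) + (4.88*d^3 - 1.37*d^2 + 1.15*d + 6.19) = 7.69*d^3 + 3.38*d^2 + 0.31*d + 4.77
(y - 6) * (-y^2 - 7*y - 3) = -y^3 - y^2 + 39*y + 18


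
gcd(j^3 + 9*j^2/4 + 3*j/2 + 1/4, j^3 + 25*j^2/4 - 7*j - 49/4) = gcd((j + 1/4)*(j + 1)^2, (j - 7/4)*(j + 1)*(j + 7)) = j + 1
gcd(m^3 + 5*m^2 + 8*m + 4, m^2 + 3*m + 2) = m^2 + 3*m + 2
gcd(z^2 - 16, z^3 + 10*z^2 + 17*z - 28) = z + 4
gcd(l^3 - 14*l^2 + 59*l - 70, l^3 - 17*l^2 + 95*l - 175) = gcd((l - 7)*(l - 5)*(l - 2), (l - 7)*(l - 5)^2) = l^2 - 12*l + 35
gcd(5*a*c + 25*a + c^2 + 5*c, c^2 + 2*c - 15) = c + 5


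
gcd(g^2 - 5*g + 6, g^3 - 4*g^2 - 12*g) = 1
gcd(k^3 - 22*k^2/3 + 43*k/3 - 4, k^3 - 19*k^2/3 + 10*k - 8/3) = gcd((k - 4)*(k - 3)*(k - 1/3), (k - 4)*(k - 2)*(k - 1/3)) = k^2 - 13*k/3 + 4/3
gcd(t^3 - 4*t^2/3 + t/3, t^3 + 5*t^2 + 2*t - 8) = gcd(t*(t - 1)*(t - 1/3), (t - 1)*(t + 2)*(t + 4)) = t - 1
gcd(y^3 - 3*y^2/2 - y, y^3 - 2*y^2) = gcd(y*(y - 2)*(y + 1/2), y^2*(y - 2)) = y^2 - 2*y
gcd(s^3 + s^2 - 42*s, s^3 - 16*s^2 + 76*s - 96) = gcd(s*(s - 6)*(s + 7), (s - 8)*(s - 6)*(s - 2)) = s - 6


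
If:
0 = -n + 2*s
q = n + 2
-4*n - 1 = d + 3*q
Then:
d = -14*s - 7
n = 2*s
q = 2*s + 2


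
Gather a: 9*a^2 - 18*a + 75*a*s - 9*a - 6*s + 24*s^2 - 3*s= 9*a^2 + a*(75*s - 27) + 24*s^2 - 9*s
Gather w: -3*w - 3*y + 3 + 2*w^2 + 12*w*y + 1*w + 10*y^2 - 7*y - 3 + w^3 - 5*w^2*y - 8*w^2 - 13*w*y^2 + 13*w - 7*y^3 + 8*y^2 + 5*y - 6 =w^3 + w^2*(-5*y - 6) + w*(-13*y^2 + 12*y + 11) - 7*y^3 + 18*y^2 - 5*y - 6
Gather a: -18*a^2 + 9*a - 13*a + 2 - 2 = -18*a^2 - 4*a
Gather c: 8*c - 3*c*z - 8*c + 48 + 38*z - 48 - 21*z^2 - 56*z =-3*c*z - 21*z^2 - 18*z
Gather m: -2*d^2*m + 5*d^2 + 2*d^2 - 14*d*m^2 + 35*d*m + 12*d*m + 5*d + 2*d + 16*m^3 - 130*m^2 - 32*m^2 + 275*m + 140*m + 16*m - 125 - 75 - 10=7*d^2 + 7*d + 16*m^3 + m^2*(-14*d - 162) + m*(-2*d^2 + 47*d + 431) - 210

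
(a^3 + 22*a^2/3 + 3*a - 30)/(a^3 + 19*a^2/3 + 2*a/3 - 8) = (3*a^2 + 4*a - 15)/(3*a^2 + a - 4)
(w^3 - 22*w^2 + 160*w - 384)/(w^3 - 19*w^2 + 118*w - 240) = (w - 8)/(w - 5)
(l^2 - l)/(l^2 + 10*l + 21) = l*(l - 1)/(l^2 + 10*l + 21)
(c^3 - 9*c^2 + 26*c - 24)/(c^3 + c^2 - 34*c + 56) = (c - 3)/(c + 7)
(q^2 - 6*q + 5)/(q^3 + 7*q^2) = (q^2 - 6*q + 5)/(q^2*(q + 7))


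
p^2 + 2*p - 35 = (p - 5)*(p + 7)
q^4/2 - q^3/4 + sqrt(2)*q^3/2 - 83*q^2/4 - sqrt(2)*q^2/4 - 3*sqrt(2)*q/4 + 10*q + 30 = (q/2 + 1/2)*(q - 3/2)*(q - 4*sqrt(2))*(q + 5*sqrt(2))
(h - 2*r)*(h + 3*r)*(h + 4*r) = h^3 + 5*h^2*r - 2*h*r^2 - 24*r^3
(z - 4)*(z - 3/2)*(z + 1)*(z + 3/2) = z^4 - 3*z^3 - 25*z^2/4 + 27*z/4 + 9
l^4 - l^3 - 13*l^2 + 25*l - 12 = (l - 3)*(l - 1)^2*(l + 4)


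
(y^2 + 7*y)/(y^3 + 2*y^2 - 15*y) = (y + 7)/(y^2 + 2*y - 15)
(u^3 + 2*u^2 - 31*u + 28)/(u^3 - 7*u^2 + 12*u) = (u^2 + 6*u - 7)/(u*(u - 3))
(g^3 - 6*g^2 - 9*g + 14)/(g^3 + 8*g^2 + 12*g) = (g^2 - 8*g + 7)/(g*(g + 6))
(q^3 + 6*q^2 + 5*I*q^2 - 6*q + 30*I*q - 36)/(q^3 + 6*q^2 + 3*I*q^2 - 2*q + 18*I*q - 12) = (q + 3*I)/(q + I)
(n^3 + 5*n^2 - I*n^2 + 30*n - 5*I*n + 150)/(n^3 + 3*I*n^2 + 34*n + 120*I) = (n + 5)/(n + 4*I)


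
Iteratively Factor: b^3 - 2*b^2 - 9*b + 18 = (b - 3)*(b^2 + b - 6) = (b - 3)*(b + 3)*(b - 2)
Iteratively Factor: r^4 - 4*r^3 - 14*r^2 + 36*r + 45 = (r + 3)*(r^3 - 7*r^2 + 7*r + 15) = (r - 3)*(r + 3)*(r^2 - 4*r - 5) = (r - 5)*(r - 3)*(r + 3)*(r + 1)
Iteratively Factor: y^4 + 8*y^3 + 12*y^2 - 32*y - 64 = (y - 2)*(y^3 + 10*y^2 + 32*y + 32) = (y - 2)*(y + 4)*(y^2 + 6*y + 8) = (y - 2)*(y + 4)^2*(y + 2)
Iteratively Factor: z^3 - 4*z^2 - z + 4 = (z - 4)*(z^2 - 1) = (z - 4)*(z + 1)*(z - 1)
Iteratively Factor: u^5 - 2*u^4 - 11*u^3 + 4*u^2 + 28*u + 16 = (u - 4)*(u^4 + 2*u^3 - 3*u^2 - 8*u - 4) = (u - 4)*(u + 1)*(u^3 + u^2 - 4*u - 4) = (u - 4)*(u + 1)^2*(u^2 - 4) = (u - 4)*(u + 1)^2*(u + 2)*(u - 2)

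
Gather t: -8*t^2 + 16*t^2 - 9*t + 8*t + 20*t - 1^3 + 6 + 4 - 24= 8*t^2 + 19*t - 15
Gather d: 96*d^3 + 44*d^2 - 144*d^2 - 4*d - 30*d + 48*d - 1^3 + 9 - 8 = 96*d^3 - 100*d^2 + 14*d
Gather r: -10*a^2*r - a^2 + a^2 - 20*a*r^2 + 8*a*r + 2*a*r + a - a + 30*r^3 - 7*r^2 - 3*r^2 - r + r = 30*r^3 + r^2*(-20*a - 10) + r*(-10*a^2 + 10*a)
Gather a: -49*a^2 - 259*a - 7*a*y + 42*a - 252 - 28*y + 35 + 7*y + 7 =-49*a^2 + a*(-7*y - 217) - 21*y - 210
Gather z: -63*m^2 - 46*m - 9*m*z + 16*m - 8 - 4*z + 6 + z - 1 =-63*m^2 - 30*m + z*(-9*m - 3) - 3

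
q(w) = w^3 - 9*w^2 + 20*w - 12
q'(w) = 3*w^2 - 18*w + 20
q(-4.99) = -460.15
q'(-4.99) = 184.52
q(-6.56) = -812.80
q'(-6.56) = 267.18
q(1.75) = 0.80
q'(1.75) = -2.31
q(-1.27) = -53.96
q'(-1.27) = 47.70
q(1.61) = 1.04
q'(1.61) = -1.20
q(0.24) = -7.70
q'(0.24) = 15.85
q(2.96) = -5.72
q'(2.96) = -7.00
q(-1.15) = -48.42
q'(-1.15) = 44.67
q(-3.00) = -180.00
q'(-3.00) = 101.00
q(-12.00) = -3276.00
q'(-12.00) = 668.00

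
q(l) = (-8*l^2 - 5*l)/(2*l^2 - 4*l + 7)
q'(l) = (4 - 4*l)*(-8*l^2 - 5*l)/(2*l^2 - 4*l + 7)^2 + (-16*l - 5)/(2*l^2 - 4*l + 7)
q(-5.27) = -2.34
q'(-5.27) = 0.25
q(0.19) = -0.20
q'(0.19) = -1.37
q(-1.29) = -0.44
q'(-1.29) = 0.75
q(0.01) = -0.01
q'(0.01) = -0.75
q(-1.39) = -0.52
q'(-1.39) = 0.75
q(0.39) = -0.55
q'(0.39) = -2.19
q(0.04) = -0.03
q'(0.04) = -0.84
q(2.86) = -6.69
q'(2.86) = -0.08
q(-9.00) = -2.94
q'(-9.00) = 0.10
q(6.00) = -5.78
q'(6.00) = 0.27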